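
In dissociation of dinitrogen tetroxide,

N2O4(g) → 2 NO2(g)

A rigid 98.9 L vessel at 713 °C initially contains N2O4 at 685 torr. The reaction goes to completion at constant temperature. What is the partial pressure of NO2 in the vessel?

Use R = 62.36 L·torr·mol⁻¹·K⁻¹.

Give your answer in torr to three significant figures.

n(N2O4)₀ = PV/RT = (685 × 98.9) / (62.36 × 986.15) = 1.102 mol
n(NO2) = (2/1) × 1.102 = 2.204 mol
P(NO2) = nRT/V = 2.204 × 62.36 × 986.15 / 98.9 = 1370 torr

1370 torr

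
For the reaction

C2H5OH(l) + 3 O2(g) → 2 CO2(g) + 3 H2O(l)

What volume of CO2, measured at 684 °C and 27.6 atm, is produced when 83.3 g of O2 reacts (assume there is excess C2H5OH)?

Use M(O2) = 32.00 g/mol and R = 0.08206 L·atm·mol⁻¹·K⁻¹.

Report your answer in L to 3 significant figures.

n(O2) = 83.30 / 32.00 = 2.603 mol
n(CO2) = (2/3) × 2.603 = 1.735 mol
V = nRT/P = 1.735 × 0.08206 × 957.15 / 27.6 = 4.937 L

4.94 L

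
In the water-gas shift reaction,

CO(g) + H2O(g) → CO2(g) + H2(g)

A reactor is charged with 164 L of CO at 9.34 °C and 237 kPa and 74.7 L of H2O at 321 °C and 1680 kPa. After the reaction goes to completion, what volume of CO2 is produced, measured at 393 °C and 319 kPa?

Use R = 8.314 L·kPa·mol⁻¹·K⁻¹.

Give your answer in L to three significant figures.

n(CO) = PV/RT = (237 × 164) / (8.314 × 282.49) = 16.55 mol
n(H2O) = PV/RT = (1680 × 74.7) / (8.314 × 594.15) = 25.41 mol
For 16.55 mol CO, stoichiometry requires (1/1) × 16.55 = 16.55 mol H2O; 25.41 mol is available, so CO is limiting.
n(CO2) = (1/1) × 16.55 = 16.55 mol
V(CO2) = nRT/P = 16.55 × 8.314 × 666.15 / 319 = 287.3 L

287 L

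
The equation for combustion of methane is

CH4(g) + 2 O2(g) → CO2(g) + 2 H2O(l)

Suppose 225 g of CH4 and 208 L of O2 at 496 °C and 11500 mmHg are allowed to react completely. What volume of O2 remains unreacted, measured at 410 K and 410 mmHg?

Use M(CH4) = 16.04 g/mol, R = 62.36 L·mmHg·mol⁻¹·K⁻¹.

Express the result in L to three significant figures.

n(CH4) = 225 / 16.04 = 14.03 mol
n(O2) = PV/RT = (11500 × 208) / (62.36 × 769.15) = 49.87 mol
For 14.03 mol CH4, stoichiometry requires (2/1) × 14.03 = 28.06 mol O2; 49.87 mol is available, so CH4 is limiting.
n(O2) consumed = (2/1) × 14.03 = 28.06 mol; remaining = 49.87 − 28.06 = 21.81 mol
V(O2) = nRT/P = 21.81 × 62.36 × 410 / 410 = 1360 L

1360 L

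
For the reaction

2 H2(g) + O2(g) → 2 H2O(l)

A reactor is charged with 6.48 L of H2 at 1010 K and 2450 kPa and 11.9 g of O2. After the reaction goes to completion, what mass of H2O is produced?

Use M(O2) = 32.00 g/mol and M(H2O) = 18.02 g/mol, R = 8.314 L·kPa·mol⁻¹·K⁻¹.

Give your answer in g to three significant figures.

13.4 g

n(H2) = PV/RT = (2450 × 6.48) / (8.314 × 1010) = 1.891 mol
n(O2) = 11.9 / 32.00 = 0.3719 mol
For 1.891 mol H2, stoichiometry requires (1/2) × 1.891 = 0.9455 mol O2; 0.3719 mol is available, so O2 is limiting.
n(H2O) = (2/1) × 0.3719 = 0.7438 mol
m(H2O) = 0.7438 × 18.02 = 13.40 g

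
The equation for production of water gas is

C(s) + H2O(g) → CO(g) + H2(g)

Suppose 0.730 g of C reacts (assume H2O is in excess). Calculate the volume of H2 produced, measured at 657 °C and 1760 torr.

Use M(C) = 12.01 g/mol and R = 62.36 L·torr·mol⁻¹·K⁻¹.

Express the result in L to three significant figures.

2.00 L

n(C) = 0.7300 / 12.01 = 0.06078 mol
n(H2) = (1/1) × 0.06078 = 0.06078 mol
V = nRT/P = 0.06078 × 62.36 × 930.15 / 1760 = 2.003 L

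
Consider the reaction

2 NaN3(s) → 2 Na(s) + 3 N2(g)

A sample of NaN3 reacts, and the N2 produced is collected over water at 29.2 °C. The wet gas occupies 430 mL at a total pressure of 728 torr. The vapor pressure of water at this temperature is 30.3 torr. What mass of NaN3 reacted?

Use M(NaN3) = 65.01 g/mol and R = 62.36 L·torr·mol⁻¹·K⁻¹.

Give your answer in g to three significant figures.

P(N2) = 728 − 30.3 = 697.7 torr
n(N2) = PV/RT = (697.7 × 0.4300) / (62.36 × 302.35) = 0.01591 mol
n(NaN3) = (2/3) × 0.01591 = 0.01061 mol
m(NaN3) = 0.01061 × 65.01 = 0.6898 g

0.690 g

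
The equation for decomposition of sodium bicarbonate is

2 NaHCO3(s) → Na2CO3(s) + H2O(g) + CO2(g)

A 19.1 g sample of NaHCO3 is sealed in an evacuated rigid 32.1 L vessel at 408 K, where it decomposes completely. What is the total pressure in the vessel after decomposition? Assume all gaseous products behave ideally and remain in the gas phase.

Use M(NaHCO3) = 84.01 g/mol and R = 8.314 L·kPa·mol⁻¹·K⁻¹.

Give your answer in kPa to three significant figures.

24.0 kPa

n(NaHCO3) = 19.1 / 84.01 = 0.2274 mol
n(gas produced) = (2/2) × 0.2274 = 0.2274 mol
P = nRT/V = 0.2274 × 8.314 × 408 / 32.1 = 24.03 kPa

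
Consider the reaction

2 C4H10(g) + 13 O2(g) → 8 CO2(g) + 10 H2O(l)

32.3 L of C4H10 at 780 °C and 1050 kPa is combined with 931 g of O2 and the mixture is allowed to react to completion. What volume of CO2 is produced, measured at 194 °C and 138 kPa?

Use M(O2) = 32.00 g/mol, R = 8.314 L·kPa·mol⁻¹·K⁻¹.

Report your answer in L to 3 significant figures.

436 L

n(C4H10) = PV/RT = (1050 × 32.3) / (8.314 × 1053.15) = 3.873 mol
n(O2) = 931 / 32.00 = 29.09 mol
For 3.873 mol C4H10, stoichiometry requires (13/2) × 3.873 = 25.17 mol O2; 29.09 mol is available, so C4H10 is limiting.
n(CO2) = (8/2) × 3.873 = 15.49 mol
V(CO2) = nRT/P = 15.49 × 8.314 × 467.15 / 138 = 436.0 L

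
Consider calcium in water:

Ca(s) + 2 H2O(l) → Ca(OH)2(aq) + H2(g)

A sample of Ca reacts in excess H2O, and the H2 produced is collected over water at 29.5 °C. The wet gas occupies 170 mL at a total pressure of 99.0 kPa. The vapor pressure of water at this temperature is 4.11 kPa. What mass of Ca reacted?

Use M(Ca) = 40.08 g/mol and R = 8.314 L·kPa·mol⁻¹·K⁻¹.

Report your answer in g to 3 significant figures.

P(H2) = 99.0 − 4.11 = 94.89 kPa
n(H2) = PV/RT = (94.89 × 0.1700) / (8.314 × 302.65) = 0.006411 mol
n(Ca) = (1/1) × 0.006411 = 0.006411 mol
m(Ca) = 0.006411 × 40.08 = 0.2570 g

0.257 g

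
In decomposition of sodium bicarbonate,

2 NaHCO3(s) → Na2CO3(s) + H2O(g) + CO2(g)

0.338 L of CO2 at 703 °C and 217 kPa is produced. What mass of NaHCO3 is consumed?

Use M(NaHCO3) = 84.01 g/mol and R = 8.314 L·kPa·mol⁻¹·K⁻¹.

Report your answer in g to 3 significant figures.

n(CO2) = PV/RT = (217 × 0.338) / (8.314 × 976.15) = 0.009038 mol
n(NaHCO3) = (2/1) × 0.009038 = 0.01808 mol
m(NaHCO3) = 0.01808 × 84.01 = 1.519 g

1.52 g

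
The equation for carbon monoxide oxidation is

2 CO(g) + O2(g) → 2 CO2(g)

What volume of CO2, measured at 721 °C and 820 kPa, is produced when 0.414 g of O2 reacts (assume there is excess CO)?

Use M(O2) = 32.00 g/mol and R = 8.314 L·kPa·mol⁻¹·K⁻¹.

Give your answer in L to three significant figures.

0.261 L

n(O2) = 0.4140 / 32.00 = 0.01294 mol
n(CO2) = (2/1) × 0.01294 = 0.02588 mol
V = nRT/P = 0.02588 × 8.314 × 994.15 / 820 = 0.2609 L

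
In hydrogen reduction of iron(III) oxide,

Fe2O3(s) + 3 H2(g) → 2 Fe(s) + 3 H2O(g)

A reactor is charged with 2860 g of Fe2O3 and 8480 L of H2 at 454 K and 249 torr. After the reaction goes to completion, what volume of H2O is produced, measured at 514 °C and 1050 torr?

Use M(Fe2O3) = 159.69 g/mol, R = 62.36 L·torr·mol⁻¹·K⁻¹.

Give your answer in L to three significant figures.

n(Fe2O3) = 2860 / 159.69 = 17.91 mol
n(H2) = PV/RT = (249 × 8480) / (62.36 × 454) = 74.58 mol
For 17.91 mol Fe2O3, stoichiometry requires (3/1) × 17.91 = 53.73 mol H2; 74.58 mol is available, so Fe2O3 is limiting.
n(H2O) = (3/1) × 17.91 = 53.73 mol
V(H2O) = nRT/P = 53.73 × 62.36 × 787.15 / 1050 = 2512 L

2510 L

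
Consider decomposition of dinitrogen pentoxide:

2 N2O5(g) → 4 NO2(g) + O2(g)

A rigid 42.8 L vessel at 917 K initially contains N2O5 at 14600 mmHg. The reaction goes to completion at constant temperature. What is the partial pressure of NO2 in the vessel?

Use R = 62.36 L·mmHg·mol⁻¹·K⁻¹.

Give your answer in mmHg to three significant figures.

29200 mmHg

n(N2O5)₀ = PV/RT = (14600 × 42.8) / (62.36 × 917) = 10.93 mol
n(NO2) = (4/2) × 10.93 = 21.86 mol
P(NO2) = nRT/V = 21.86 × 62.36 × 917 / 42.8 = 29210 mmHg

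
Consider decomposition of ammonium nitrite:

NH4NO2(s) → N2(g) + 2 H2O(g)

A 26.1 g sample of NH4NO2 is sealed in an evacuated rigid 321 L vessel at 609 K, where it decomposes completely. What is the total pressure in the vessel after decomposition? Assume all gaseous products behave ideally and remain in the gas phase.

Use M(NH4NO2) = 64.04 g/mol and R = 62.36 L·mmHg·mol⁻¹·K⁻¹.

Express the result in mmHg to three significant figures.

n(NH4NO2) = 26.1 / 64.04 = 0.4076 mol
n(gas produced) = (3/1) × 0.4076 = 1.223 mol
P = nRT/V = 1.223 × 62.36 × 609 / 321 = 144.7 mmHg

145 mmHg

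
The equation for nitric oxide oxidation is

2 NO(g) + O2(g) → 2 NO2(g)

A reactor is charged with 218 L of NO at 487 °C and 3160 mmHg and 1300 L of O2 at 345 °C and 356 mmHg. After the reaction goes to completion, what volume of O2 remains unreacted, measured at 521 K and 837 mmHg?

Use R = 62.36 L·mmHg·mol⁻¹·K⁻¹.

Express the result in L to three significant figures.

n(NO) = PV/RT = (3160 × 218) / (62.36 × 760.15) = 14.53 mol
n(O2) = PV/RT = (356 × 1300) / (62.36 × 618.15) = 12.01 mol
For 14.53 mol NO, stoichiometry requires (1/2) × 14.53 = 7.265 mol O2; 12.01 mol is available, so NO is limiting.
n(O2) consumed = (1/2) × 14.53 = 7.265 mol; remaining = 12.01 − 7.265 = 4.745 mol
V(O2) = nRT/P = 4.745 × 62.36 × 521 / 837 = 184.2 L

184 L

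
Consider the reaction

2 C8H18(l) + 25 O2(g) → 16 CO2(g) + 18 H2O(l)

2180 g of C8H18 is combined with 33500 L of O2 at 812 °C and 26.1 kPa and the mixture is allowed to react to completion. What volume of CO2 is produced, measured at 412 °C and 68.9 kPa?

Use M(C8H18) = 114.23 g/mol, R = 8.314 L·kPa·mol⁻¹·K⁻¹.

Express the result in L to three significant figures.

n(C8H18) = 2180 / 114.23 = 19.08 mol
n(O2) = PV/RT = (26.1 × 33500) / (8.314 × 1085.15) = 96.91 mol
For 19.08 mol C8H18, stoichiometry requires (25/2) × 19.08 = 238.5 mol O2; 96.91 mol is available, so O2 is limiting.
n(CO2) = (16/25) × 96.91 = 62.02 mol
V(CO2) = nRT/P = 62.02 × 8.314 × 685.15 / 68.9 = 5128 L

5130 L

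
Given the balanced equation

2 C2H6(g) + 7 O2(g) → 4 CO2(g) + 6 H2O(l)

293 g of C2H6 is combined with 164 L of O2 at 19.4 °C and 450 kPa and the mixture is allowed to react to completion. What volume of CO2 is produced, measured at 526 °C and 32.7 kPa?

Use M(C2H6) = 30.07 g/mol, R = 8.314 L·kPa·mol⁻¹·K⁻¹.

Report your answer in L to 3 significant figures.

n(C2H6) = 293 / 30.07 = 9.744 mol
n(O2) = PV/RT = (450 × 164) / (8.314 × 292.55) = 30.34 mol
For 9.744 mol C2H6, stoichiometry requires (7/2) × 9.744 = 34.10 mol O2; 30.34 mol is available, so O2 is limiting.
n(CO2) = (4/7) × 30.34 = 17.34 mol
V(CO2) = nRT/P = 17.34 × 8.314 × 799.15 / 32.7 = 3523 L

3520 L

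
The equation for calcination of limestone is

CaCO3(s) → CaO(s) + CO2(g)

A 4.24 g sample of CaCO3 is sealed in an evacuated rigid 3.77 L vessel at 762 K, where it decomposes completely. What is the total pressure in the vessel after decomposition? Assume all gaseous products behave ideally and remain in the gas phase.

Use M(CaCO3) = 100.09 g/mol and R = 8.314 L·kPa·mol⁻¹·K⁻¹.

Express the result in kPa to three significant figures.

n(CaCO3) = 4.24 / 100.09 = 0.04236 mol
n(gas produced) = (1/1) × 0.04236 = 0.04236 mol
P = nRT/V = 0.04236 × 8.314 × 762 / 3.77 = 71.18 kPa

71.2 kPa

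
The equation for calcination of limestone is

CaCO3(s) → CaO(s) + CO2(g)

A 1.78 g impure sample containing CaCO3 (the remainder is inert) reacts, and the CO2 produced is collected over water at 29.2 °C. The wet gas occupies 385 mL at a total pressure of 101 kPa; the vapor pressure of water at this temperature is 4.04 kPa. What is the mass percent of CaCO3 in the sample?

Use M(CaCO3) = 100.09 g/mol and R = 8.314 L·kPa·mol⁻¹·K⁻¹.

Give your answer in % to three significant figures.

P(CO2) = 101 − 4.04 = 96.96 kPa
n(CO2) = PV/RT = (96.96 × 0.3850) / (8.314 × 302.35) = 0.01485 mol
n(CaCO3) = (1/1) × 0.01485 = 0.01485 mol
m(CaCO3) = 0.01485 × 100.09 = 1.486 g
%CaCO3 = 1.486 / 1.78 × 100 = 83.48%

83.5 %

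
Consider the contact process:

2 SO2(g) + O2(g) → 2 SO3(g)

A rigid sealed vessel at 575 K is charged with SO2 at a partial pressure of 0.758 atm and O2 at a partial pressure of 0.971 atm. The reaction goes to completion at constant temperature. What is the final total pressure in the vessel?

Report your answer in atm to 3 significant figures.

Because the vessel is rigid and T is held at 575 K, work the stoichiometry in partial pressures (P_i = n_iRT/V).
P(O2) required for 0.758 atm of SO2 = (1/2) × 0.758 = 0.3790 atm; available 0.971 atm, so SO2 is limiting.
P(O2) remaining = 0.971 − (1/2) × 0.758 = 0.5920 atm
P(gaseous products) = (2)/2 × 0.758 = 0.7580 atm
P_total at 575 K = 0.5920 + 0.7580 = 1.350 atm

1.35 atm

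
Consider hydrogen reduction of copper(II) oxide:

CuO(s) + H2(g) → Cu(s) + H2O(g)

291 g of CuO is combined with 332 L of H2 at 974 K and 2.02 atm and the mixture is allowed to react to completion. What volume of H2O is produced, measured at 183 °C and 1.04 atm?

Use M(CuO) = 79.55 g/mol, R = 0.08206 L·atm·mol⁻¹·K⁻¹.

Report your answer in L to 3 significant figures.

n(CuO) = 291 / 79.55 = 3.658 mol
n(H2) = PV/RT = (2.02 × 332) / (0.08206 × 974) = 8.391 mol
For 3.658 mol CuO, stoichiometry requires (1/1) × 3.658 = 3.658 mol H2; 8.391 mol is available, so CuO is limiting.
n(H2O) = (1/1) × 3.658 = 3.658 mol
V(H2O) = nRT/P = 3.658 × 0.08206 × 456.15 / 1.04 = 131.7 L

132 L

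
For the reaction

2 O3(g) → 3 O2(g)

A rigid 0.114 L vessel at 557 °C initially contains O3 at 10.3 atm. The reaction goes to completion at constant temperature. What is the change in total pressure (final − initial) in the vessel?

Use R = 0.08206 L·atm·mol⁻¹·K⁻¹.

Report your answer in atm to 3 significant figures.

5.15 atm

Rigid vessel, constant T ⇒ P scales with total gas moles (2 → 3).
P_final = (3/2) × 10.3 = 15.45 atm; ΔP = 15.45 − 10.3 = 5.150 atm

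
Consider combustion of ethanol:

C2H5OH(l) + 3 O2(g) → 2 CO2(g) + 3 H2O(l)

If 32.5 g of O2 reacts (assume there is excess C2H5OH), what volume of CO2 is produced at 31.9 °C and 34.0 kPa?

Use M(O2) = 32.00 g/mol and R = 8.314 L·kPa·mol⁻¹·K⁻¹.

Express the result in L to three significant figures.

50.5 L

n(O2) = 32.50 / 32.00 = 1.016 mol
n(CO2) = (2/3) × 1.016 = 0.6773 mol
V = nRT/P = 0.6773 × 8.314 × 305.05 / 34.0 = 50.52 L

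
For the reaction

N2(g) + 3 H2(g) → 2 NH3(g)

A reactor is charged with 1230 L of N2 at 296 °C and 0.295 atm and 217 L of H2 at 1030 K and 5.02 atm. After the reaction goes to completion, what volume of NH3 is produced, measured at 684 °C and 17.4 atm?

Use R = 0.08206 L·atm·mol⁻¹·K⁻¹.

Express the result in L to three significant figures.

n(N2) = PV/RT = (0.295 × 1230) / (0.08206 × 569.15) = 7.769 mol
n(H2) = PV/RT = (5.02 × 217) / (0.08206 × 1030) = 12.89 mol
For 7.769 mol N2, stoichiometry requires (3/1) × 7.769 = 23.31 mol H2; 12.89 mol is available, so H2 is limiting.
n(NH3) = (2/3) × 12.89 = 8.593 mol
V(NH3) = nRT/P = 8.593 × 0.08206 × 957.15 / 17.4 = 38.79 L

38.8 L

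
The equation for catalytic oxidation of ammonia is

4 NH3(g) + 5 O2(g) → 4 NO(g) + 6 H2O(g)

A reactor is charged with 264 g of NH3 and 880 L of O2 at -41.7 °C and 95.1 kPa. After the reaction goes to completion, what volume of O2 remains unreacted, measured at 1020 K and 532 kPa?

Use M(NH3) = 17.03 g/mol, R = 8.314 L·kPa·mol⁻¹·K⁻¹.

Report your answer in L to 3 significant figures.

n(NH3) = 264 / 17.03 = 15.50 mol
n(O2) = PV/RT = (95.1 × 880) / (8.314 × 231.45) = 43.49 mol
For 15.50 mol NH3, stoichiometry requires (5/4) × 15.50 = 19.38 mol O2; 43.49 mol is available, so NH3 is limiting.
n(O2) consumed = (5/4) × 15.50 = 19.38 mol; remaining = 43.49 − 19.38 = 24.11 mol
V(O2) = nRT/P = 24.11 × 8.314 × 1020 / 532 = 384.3 L

384 L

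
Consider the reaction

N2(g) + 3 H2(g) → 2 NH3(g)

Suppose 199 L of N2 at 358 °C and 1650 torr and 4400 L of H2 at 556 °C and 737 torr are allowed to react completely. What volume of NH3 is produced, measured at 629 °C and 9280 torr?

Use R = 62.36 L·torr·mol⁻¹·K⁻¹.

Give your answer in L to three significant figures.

n(N2) = PV/RT = (1650 × 199) / (62.36 × 631.15) = 8.343 mol
n(H2) = PV/RT = (737 × 4400) / (62.36 × 829.15) = 62.72 mol
For 8.343 mol N2, stoichiometry requires (3/1) × 8.343 = 25.03 mol H2; 62.72 mol is available, so N2 is limiting.
n(NH3) = (2/1) × 8.343 = 16.69 mol
V(NH3) = nRT/P = 16.69 × 62.36 × 902.15 / 9280 = 101.2 L

101 L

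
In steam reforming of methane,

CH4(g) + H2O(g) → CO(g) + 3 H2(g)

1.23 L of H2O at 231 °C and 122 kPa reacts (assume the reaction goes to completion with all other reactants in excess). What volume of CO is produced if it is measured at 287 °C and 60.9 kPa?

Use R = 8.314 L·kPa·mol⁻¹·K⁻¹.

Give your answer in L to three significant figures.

2.74 L

n(H2O) = PV/RT = (122 × 1.23) / (8.314 × 504.15) = 0.03580 mol
n(CO) = (1/1) × 0.03580 = 0.03580 mol
V = nRT/P = 0.03580 × 8.314 × 560.15 / 60.9 = 2.738 L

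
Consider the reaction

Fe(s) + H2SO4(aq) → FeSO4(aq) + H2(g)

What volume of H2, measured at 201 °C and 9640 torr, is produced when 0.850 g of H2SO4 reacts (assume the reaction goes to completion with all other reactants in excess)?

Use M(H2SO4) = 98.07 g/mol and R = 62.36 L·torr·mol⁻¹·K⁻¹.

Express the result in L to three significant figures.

0.0266 L

n(H2SO4) = 0.8500 / 98.07 = 0.008667 mol
n(H2) = (1/1) × 0.008667 = 0.008667 mol
V = nRT/P = 0.008667 × 62.36 × 474.15 / 9640 = 0.02658 L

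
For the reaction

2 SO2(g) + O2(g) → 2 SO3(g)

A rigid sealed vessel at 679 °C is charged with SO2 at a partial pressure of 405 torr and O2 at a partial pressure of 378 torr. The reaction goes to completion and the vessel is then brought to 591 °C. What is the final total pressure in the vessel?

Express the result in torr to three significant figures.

527 torr

With V and T fixed, P_i ∝ n_i, so the mole ratios apply directly to partial pressures at 679 °C.
P(O2) required for 405 torr of SO2 = (1/2) × 405 = 202.5 torr; available 378 torr, so SO2 is limiting.
P(O2) remaining = 378 − (1/2) × 405 = 175.5 torr
P(gaseous products) = (2)/2 × 405 = 405.0 torr
P_total at 679 °C = 175.5 + 405.0 = 580.5 torr
Scaling to 591 °C: P = 580.5 × 864.15/952.15 = 526.8 torr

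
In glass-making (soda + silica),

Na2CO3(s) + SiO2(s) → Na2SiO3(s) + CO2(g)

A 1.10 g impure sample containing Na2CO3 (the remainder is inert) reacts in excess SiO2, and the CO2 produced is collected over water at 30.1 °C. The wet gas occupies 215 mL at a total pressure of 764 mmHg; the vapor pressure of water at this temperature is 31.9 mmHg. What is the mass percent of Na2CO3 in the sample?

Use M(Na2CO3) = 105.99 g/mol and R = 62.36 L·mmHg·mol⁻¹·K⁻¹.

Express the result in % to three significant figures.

80.2 %

P(CO2) = 764 − 31.9 = 732.1 mmHg
n(CO2) = PV/RT = (732.1 × 0.2150) / (62.36 × 303.25) = 0.008323 mol
n(Na2CO3) = (1/1) × 0.008323 = 0.008323 mol
m(Na2CO3) = 0.008323 × 105.99 = 0.8822 g
%Na2CO3 = 0.8822 / 1.10 × 100 = 80.20%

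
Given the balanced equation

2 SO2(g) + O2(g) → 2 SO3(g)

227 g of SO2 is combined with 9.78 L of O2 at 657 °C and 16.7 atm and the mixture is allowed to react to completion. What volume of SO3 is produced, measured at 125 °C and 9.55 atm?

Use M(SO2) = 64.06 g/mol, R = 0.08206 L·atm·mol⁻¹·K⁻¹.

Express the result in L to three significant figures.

n(SO2) = 227 / 64.06 = 3.544 mol
n(O2) = PV/RT = (16.7 × 9.78) / (0.08206 × 930.15) = 2.140 mol
For 3.544 mol SO2, stoichiometry requires (1/2) × 3.544 = 1.772 mol O2; 2.140 mol is available, so SO2 is limiting.
n(SO3) = (2/2) × 3.544 = 3.544 mol
V(SO3) = nRT/P = 3.544 × 0.08206 × 398.15 / 9.55 = 12.12 L

12.1 L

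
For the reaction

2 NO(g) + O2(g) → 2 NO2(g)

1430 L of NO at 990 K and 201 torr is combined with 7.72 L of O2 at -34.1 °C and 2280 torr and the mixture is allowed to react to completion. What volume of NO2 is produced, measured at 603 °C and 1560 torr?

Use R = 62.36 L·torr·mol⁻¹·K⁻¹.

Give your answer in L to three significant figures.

82.7 L

n(NO) = PV/RT = (201 × 1430) / (62.36 × 990) = 4.656 mol
n(O2) = PV/RT = (2280 × 7.72) / (62.36 × 239.05) = 1.181 mol
For 4.656 mol NO, stoichiometry requires (1/2) × 4.656 = 2.328 mol O2; 1.181 mol is available, so O2 is limiting.
n(NO2) = (2/1) × 1.181 = 2.362 mol
V(NO2) = nRT/P = 2.362 × 62.36 × 876.15 / 1560 = 82.73 L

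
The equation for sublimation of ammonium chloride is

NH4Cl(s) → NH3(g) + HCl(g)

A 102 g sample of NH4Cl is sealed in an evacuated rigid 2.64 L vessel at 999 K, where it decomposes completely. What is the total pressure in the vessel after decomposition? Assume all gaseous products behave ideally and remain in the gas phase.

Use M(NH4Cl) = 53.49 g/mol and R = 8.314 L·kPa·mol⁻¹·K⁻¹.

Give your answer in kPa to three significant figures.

12000 kPa

n(NH4Cl) = 102 / 53.49 = 1.907 mol
n(gas produced) = (2/1) × 1.907 = 3.814 mol
P = nRT/V = 3.814 × 8.314 × 999 / 2.64 = 12000 kPa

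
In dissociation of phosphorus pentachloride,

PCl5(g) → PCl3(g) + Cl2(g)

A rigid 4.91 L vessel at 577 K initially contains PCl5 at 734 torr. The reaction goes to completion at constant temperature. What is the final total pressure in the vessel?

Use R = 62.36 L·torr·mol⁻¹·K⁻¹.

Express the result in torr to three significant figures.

1470 torr

Rigid vessel, constant T ⇒ P scales with total gas moles (1 → 2).
P_final = (2/1) × 734 = 1468 torr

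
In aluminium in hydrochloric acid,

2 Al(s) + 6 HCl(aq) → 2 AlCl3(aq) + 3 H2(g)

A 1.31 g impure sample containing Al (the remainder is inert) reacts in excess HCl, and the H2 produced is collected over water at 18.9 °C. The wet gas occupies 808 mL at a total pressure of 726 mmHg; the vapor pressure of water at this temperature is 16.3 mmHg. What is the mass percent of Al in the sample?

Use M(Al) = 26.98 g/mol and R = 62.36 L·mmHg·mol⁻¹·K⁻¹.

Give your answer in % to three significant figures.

P(H2) = 726 − 16.3 = 709.7 mmHg
n(H2) = PV/RT = (709.7 × 0.8080) / (62.36 × 292.05) = 0.03149 mol
n(Al) = (2/3) × 0.03149 = 0.02099 mol
m(Al) = 0.02099 × 26.98 = 0.5663 g
%Al = 0.5663 / 1.31 × 100 = 43.23%

43.2 %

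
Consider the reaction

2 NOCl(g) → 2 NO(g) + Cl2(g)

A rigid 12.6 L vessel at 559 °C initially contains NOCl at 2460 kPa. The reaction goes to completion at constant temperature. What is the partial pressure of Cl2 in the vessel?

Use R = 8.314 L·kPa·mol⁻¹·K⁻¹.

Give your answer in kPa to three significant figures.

1230 kPa

n(NOCl)₀ = PV/RT = (2460 × 12.6) / (8.314 × 832.15) = 4.480 mol
n(Cl2) = (1/2) × 4.480 = 2.240 mol
P(Cl2) = nRT/V = 2.240 × 8.314 × 832.15 / 12.6 = 1230 kPa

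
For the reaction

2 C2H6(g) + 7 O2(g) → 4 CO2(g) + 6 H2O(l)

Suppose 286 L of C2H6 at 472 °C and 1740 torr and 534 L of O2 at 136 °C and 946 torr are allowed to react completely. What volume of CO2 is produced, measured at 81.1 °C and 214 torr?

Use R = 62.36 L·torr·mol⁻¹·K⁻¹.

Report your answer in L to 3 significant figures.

n(C2H6) = PV/RT = (1740 × 286) / (62.36 × 745.15) = 10.71 mol
n(O2) = PV/RT = (946 × 534) / (62.36 × 409.15) = 19.80 mol
For 10.71 mol C2H6, stoichiometry requires (7/2) × 10.71 = 37.48 mol O2; 19.80 mol is available, so O2 is limiting.
n(CO2) = (4/7) × 19.80 = 11.31 mol
V(CO2) = nRT/P = 11.31 × 62.36 × 354.25 / 214 = 1168 L

1170 L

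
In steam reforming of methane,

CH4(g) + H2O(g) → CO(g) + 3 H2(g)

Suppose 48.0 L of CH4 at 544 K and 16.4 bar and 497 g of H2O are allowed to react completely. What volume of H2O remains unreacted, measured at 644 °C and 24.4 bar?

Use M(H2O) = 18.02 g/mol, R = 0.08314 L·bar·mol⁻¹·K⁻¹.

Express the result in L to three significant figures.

31.8 L

n(CH4) = PV/RT = (16.4 × 48.0) / (0.08314 × 544) = 17.41 mol
n(H2O) = 497 / 18.02 = 27.58 mol
For 17.41 mol CH4, stoichiometry requires (1/1) × 17.41 = 17.41 mol H2O; 27.58 mol is available, so CH4 is limiting.
n(H2O) consumed = (1/1) × 17.41 = 17.41 mol; remaining = 27.58 − 17.41 = 10.17 mol
V(H2O) = nRT/P = 10.17 × 0.08314 × 917.15 / 24.4 = 31.78 L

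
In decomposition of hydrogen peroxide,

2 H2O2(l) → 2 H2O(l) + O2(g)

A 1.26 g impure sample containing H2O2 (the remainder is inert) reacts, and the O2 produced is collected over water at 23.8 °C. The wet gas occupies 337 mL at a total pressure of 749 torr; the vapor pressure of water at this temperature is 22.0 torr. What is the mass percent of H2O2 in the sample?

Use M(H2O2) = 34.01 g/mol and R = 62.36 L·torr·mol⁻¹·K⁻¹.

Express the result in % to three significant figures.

71.4 %

P(O2) = 749 − 22.0 = 727.0 torr
n(O2) = PV/RT = (727.0 × 0.3370) / (62.36 × 296.95) = 0.01323 mol
n(H2O2) = (2/1) × 0.01323 = 0.02646 mol
m(H2O2) = 0.02646 × 34.01 = 0.8999 g
%H2O2 = 0.8999 / 1.26 × 100 = 71.42%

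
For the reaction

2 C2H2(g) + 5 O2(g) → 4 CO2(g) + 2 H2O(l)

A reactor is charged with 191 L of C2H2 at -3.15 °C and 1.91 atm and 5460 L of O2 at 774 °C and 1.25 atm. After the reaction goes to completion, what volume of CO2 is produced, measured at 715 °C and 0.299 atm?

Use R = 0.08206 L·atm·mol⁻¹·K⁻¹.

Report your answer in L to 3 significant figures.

n(C2H2) = PV/RT = (1.91 × 191) / (0.08206 × 270) = 16.47 mol
n(O2) = PV/RT = (1.25 × 5460) / (0.08206 × 1047.15) = 79.43 mol
For 16.47 mol C2H2, stoichiometry requires (5/2) × 16.47 = 41.17 mol O2; 79.43 mol is available, so C2H2 is limiting.
n(CO2) = (4/2) × 16.47 = 32.94 mol
V(CO2) = nRT/P = 32.94 × 0.08206 × 988.15 / 0.299 = 8933 L

8930 L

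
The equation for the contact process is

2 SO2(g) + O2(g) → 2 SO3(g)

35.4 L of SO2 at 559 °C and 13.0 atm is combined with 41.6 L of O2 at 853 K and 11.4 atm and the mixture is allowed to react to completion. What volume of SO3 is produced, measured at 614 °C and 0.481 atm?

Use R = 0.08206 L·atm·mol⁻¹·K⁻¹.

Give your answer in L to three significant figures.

1020 L

n(SO2) = PV/RT = (13.0 × 35.4) / (0.08206 × 832.15) = 6.739 mol
n(O2) = PV/RT = (11.4 × 41.6) / (0.08206 × 853) = 6.775 mol
For 6.739 mol SO2, stoichiometry requires (1/2) × 6.739 = 3.369 mol O2; 6.775 mol is available, so SO2 is limiting.
n(SO3) = (2/2) × 6.739 = 6.739 mol
V(SO3) = nRT/P = 6.739 × 0.08206 × 887.15 / 0.481 = 1020 L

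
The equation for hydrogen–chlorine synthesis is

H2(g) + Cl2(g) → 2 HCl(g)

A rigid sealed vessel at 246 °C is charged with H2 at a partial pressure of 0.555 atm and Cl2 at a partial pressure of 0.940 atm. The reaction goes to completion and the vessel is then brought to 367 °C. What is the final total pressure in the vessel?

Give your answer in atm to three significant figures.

1.84 atm

With V and T fixed, P_i ∝ n_i, so the mole ratios apply directly to partial pressures at 246 °C.
P(Cl2) required for 0.555 atm of H2 = (1/1) × 0.555 = 0.5550 atm; available 0.940 atm, so H2 is limiting.
P(Cl2) remaining = 0.940 − (1/1) × 0.555 = 0.3850 atm
P(gaseous products) = (2)/1 × 0.555 = 1.110 atm
P_total at 246 °C = 0.3850 + 1.110 = 1.495 atm
Scaling to 367 °C: P = 1.495 × 640.15/519.15 = 1.843 atm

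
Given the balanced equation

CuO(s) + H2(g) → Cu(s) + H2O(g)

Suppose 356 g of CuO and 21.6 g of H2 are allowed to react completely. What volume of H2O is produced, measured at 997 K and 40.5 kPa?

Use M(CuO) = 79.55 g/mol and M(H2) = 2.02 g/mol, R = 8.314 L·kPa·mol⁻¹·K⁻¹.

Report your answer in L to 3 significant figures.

n(CuO) = 356 / 79.55 = 4.475 mol
n(H2) = 21.6 / 2.02 = 10.69 mol
For 4.475 mol CuO, stoichiometry requires (1/1) × 4.475 = 4.475 mol H2; 10.69 mol is available, so CuO is limiting.
n(H2O) = (1/1) × 4.475 = 4.475 mol
V(H2O) = nRT/P = 4.475 × 8.314 × 997 / 40.5 = 915.9 L

916 L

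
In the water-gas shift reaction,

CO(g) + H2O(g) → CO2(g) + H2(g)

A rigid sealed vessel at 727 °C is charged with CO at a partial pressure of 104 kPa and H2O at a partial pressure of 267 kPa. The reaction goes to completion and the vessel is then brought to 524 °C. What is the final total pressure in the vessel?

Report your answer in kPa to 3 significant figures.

Because the vessel is rigid and T is held at 727 °C, work the stoichiometry in partial pressures (P_i = n_iRT/V).
P(H2O) required for 104 kPa of CO = (1/1) × 104 = 104.0 kPa; available 267 kPa, so CO is limiting.
P(H2O) remaining = 267 − (1/1) × 104 = 163.0 kPa
P(gaseous products) = (1+1)/1 × 104 = 208.0 kPa
P_total at 727 °C = 163.0 + 208.0 = 371.0 kPa
Scaling to 524 °C: P = 371.0 × 797.15/1000.15 = 295.7 kPa

296 kPa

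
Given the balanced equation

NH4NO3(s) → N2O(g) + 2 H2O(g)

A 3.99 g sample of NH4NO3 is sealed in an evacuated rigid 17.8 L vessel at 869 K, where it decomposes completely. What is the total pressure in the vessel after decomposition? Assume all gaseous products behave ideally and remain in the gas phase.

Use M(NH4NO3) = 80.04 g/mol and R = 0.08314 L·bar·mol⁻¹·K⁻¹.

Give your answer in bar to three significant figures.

0.607 bar

n(NH4NO3) = 3.99 / 80.04 = 0.04985 mol
n(gas produced) = (3/1) × 0.04985 = 0.1495 mol
P = nRT/V = 0.1495 × 0.08314 × 869 / 17.8 = 0.6068 bar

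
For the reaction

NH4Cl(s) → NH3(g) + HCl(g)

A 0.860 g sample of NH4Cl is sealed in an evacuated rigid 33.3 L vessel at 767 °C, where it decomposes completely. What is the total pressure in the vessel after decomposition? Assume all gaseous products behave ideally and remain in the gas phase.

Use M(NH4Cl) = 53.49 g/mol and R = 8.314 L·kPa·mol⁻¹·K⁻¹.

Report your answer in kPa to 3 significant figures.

n(NH4Cl) = 0.860 / 53.49 = 0.01608 mol
n(gas produced) = (2/1) × 0.01608 = 0.03216 mol
P = nRT/V = 0.03216 × 8.314 × 1040.15 / 33.3 = 8.352 kPa

8.35 kPa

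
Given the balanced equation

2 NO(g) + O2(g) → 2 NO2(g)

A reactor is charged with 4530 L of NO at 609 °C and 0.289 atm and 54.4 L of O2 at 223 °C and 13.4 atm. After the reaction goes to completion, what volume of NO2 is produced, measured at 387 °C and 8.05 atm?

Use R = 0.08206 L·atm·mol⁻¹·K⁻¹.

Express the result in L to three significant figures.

122 L

n(NO) = PV/RT = (0.289 × 4530) / (0.08206 × 882.15) = 18.09 mol
n(O2) = PV/RT = (13.4 × 54.4) / (0.08206 × 496.15) = 17.90 mol
For 18.09 mol NO, stoichiometry requires (1/2) × 18.09 = 9.045 mol O2; 17.90 mol is available, so NO is limiting.
n(NO2) = (2/2) × 18.09 = 18.09 mol
V(NO2) = nRT/P = 18.09 × 0.08206 × 660.15 / 8.05 = 121.7 L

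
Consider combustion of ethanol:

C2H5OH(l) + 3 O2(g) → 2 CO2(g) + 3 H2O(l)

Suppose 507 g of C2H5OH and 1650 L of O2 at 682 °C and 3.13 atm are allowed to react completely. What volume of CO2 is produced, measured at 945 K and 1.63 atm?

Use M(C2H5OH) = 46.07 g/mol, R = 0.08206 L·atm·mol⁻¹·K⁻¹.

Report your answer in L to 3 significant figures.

1050 L

n(C2H5OH) = 507 / 46.07 = 11.00 mol
n(O2) = PV/RT = (3.13 × 1650) / (0.08206 × 955.15) = 65.89 mol
For 11.00 mol C2H5OH, stoichiometry requires (3/1) × 11.00 = 33.00 mol O2; 65.89 mol is available, so C2H5OH is limiting.
n(CO2) = (2/1) × 11.00 = 22.00 mol
V(CO2) = nRT/P = 22.00 × 0.08206 × 945 / 1.63 = 1047 L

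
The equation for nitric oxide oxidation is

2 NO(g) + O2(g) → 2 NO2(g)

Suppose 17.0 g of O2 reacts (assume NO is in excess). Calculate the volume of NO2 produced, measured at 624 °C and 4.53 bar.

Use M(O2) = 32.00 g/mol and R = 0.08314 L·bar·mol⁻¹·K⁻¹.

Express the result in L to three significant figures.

17.5 L

n(O2) = 17.00 / 32.00 = 0.5312 mol
n(NO2) = (2/1) × 0.5312 = 1.062 mol
V = nRT/P = 1.062 × 0.08314 × 897.15 / 4.53 = 17.49 L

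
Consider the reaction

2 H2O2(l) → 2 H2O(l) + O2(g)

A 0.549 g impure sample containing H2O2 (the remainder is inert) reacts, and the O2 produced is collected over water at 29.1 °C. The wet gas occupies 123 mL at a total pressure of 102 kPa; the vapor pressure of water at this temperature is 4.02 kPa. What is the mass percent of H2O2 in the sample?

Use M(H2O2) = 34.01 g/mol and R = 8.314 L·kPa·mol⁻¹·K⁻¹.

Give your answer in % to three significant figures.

P(O2) = 102 − 4.02 = 97.98 kPa
n(O2) = PV/RT = (97.98 × 0.1230) / (8.314 × 302.25) = 0.004796 mol
n(H2O2) = (2/1) × 0.004796 = 0.009592 mol
m(H2O2) = 0.009592 × 34.01 = 0.3262 g
%H2O2 = 0.3262 / 0.549 × 100 = 59.42%

59.4 %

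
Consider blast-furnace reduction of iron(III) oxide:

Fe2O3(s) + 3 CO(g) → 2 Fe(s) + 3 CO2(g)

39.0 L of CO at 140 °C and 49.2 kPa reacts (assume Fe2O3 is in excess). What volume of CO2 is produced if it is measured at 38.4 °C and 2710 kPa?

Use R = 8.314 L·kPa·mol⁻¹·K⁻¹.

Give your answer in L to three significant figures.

n(CO) = PV/RT = (49.2 × 39.0) / (8.314 × 413.15) = 0.5586 mol
n(CO2) = (3/3) × 0.5586 = 0.5586 mol
V = nRT/P = 0.5586 × 8.314 × 311.55 / 2710 = 0.5339 L

0.534 L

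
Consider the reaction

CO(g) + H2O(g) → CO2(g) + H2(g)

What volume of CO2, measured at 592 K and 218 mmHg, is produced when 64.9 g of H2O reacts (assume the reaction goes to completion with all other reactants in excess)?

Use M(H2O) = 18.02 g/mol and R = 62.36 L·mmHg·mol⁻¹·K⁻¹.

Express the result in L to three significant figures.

610 L

n(H2O) = 64.90 / 18.02 = 3.602 mol
n(CO2) = (1/1) × 3.602 = 3.602 mol
V = nRT/P = 3.602 × 62.36 × 592 / 218 = 610.0 L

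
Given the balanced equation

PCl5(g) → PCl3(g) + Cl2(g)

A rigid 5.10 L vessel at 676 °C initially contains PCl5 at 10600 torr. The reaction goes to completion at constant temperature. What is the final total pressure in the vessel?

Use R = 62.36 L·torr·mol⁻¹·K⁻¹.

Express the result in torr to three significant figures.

21200 torr

Rigid vessel, constant T ⇒ P scales with total gas moles (1 → 2).
P_final = (2/1) × 10600 = 21200 torr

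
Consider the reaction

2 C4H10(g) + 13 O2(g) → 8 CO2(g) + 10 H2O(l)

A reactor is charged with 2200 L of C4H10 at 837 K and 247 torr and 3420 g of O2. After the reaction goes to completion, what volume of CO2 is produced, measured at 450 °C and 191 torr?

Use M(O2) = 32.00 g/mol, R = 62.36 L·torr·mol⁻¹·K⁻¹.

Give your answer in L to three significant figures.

n(C4H10) = PV/RT = (247 × 2200) / (62.36 × 837) = 10.41 mol
n(O2) = 3420 / 32.00 = 106.9 mol
For 10.41 mol C4H10, stoichiometry requires (13/2) × 10.41 = 67.67 mol O2; 106.9 mol is available, so C4H10 is limiting.
n(CO2) = (8/2) × 10.41 = 41.64 mol
V(CO2) = nRT/P = 41.64 × 62.36 × 723.15 / 191 = 9831 L

9830 L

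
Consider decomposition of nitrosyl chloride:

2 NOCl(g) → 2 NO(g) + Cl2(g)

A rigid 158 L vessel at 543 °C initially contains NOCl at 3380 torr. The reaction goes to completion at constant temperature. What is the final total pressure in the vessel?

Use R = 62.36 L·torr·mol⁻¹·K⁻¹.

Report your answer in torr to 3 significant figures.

At constant T and V, P ∝ n(gas): 2 mol gas → 3 mol gas.
P_final = (3/2) × 3380 = 5070 torr

5070 torr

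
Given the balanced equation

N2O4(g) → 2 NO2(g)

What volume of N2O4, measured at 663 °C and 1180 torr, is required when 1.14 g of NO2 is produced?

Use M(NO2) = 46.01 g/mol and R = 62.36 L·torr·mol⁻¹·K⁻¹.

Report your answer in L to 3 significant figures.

0.613 L

n(NO2) = 1.140 / 46.01 = 0.02478 mol
n(N2O4) = (1/2) × 0.02478 = 0.01239 mol
V = nRT/P = 0.01239 × 62.36 × 936.15 / 1180 = 0.6130 L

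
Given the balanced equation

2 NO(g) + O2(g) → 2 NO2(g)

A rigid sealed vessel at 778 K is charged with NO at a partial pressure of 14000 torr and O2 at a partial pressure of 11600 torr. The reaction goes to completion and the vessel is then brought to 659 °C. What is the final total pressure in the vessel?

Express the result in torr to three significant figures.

With V and T fixed, P_i ∝ n_i, so the mole ratios apply directly to partial pressures at 778 K.
P(O2) required for 14000 torr of NO = (1/2) × 14000 = 7000 torr; available 11600 torr, so NO is limiting.
P(O2) remaining = 11600 − (1/2) × 14000 = 4600 torr
P(gaseous products) = (2)/2 × 14000 = 14000 torr
P_total at 778 K = 4600 + 14000 = 18600 torr
Scaling to 659 °C: P = 18600 × 932.15/778 = 22290 torr

22300 torr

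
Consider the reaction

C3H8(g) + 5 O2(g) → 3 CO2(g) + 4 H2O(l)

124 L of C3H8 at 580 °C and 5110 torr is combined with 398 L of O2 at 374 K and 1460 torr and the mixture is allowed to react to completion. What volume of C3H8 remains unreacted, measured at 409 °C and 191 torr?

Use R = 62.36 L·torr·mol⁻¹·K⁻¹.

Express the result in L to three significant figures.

1540 L

n(C3H8) = PV/RT = (5110 × 124) / (62.36 × 853.15) = 11.91 mol
n(O2) = PV/RT = (1460 × 398) / (62.36 × 374) = 24.91 mol
For 11.91 mol C3H8, stoichiometry requires (5/1) × 11.91 = 59.55 mol O2; 24.91 mol is available, so O2 is limiting.
n(C3H8) consumed = (1/5) × 24.91 = 4.982 mol; remaining = 11.91 − 4.982 = 6.928 mol
V(C3H8) = nRT/P = 6.928 × 62.36 × 682.15 / 191 = 1543 L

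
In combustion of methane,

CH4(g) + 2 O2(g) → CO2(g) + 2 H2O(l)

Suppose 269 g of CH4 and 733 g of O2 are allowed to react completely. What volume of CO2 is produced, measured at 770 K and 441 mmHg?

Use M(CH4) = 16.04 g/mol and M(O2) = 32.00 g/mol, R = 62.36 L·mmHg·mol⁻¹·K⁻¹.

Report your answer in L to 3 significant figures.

1250 L

n(CH4) = 269 / 16.04 = 16.77 mol
n(O2) = 733 / 32.00 = 22.91 mol
For 16.77 mol CH4, stoichiometry requires (2/1) × 16.77 = 33.54 mol O2; 22.91 mol is available, so O2 is limiting.
n(CO2) = (1/2) × 22.91 = 11.46 mol
V(CO2) = nRT/P = 11.46 × 62.36 × 770 / 441 = 1248 L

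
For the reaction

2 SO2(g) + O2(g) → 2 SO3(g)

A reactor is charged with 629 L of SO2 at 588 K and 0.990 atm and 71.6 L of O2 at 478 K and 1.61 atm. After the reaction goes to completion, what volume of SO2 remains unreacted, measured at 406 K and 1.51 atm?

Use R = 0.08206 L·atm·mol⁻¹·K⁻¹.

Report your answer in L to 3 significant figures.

n(SO2) = PV/RT = (0.990 × 629) / (0.08206 × 588) = 12.91 mol
n(O2) = PV/RT = (1.61 × 71.6) / (0.08206 × 478) = 2.939 mol
For 12.91 mol SO2, stoichiometry requires (1/2) × 12.91 = 6.455 mol O2; 2.939 mol is available, so O2 is limiting.
n(SO2) consumed = (2/1) × 2.939 = 5.878 mol; remaining = 12.91 − 5.878 = 7.032 mol
V(SO2) = nRT/P = 7.032 × 0.08206 × 406 / 1.51 = 155.2 L

155 L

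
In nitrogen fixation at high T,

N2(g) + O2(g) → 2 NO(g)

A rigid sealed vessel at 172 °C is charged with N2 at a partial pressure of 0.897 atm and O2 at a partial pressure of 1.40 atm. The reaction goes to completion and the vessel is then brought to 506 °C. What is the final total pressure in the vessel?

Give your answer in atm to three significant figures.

Because the vessel is rigid and T is held at 172 °C, work the stoichiometry in partial pressures (P_i = n_iRT/V).
P(O2) required for 0.897 atm of N2 = (1/1) × 0.897 = 0.8970 atm; available 1.40 atm, so N2 is limiting.
P(O2) remaining = 1.40 − (1/1) × 0.897 = 0.5030 atm
P(gaseous products) = (2)/1 × 0.897 = 1.794 atm
P_total at 172 °C = 0.5030 + 1.794 = 2.297 atm
Scaling to 506 °C: P = 2.297 × 779.15/445.15 = 4.020 atm

4.02 atm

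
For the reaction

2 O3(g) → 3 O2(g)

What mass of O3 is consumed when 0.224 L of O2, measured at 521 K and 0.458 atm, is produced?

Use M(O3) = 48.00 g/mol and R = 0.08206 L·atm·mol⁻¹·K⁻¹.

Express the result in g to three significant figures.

0.0768 g

n(O2) = PV/RT = (0.458 × 0.224) / (0.08206 × 521) = 0.002400 mol
n(O3) = (2/3) × 0.002400 = 0.001600 mol
m(O3) = 0.001600 × 48.00 = 0.07680 g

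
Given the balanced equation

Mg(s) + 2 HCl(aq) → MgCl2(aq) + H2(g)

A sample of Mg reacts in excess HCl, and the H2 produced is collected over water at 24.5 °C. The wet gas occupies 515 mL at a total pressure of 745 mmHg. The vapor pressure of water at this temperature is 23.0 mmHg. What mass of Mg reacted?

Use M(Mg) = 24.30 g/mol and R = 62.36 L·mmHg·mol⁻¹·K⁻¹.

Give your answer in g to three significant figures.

P(H2) = 745 − 23.0 = 722.0 mmHg
n(H2) = PV/RT = (722.0 × 0.5150) / (62.36 × 297.65) = 0.02003 mol
n(Mg) = (1/1) × 0.02003 = 0.02003 mol
m(Mg) = 0.02003 × 24.30 = 0.4867 g

0.487 g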